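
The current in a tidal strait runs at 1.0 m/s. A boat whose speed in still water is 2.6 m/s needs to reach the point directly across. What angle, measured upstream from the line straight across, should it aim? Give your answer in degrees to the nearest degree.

To cancel the current, the upstream component of the boat's velocity must equal the flow: 2.6 sin θ = 1.0.
sin θ = 1.0 / 2.6 = 0.3846.
θ = arcsin(0.3846) = 22.620°.

23°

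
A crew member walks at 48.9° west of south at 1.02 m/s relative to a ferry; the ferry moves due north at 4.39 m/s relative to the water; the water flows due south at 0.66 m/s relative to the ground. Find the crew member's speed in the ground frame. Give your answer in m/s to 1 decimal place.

3.2 m/s

In east/north components (m/s): crew member relative to ferry = (-0.769, -0.671); ferry relative to water = (0.000, 4.390); water relative to ground = (0.000, -0.660).
Sum = (-0.769, 3.059) m/s.
Speed = |(-0.769, 3.059)| = 3.155 m/s.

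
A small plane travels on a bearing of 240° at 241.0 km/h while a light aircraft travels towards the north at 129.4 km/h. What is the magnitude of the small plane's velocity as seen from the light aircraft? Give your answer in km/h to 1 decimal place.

Taking east as x and north as y: small plane velocity = (-208.712, -120.500) km/h; light aircraft velocity = (0.000, 129.400) km/h.
Velocity of small plane relative to light aircraft = (-208.712, -120.500) − (0.000, 129.400) = (-208.712, -249.900) km/h.
Magnitude = |(-208.712, -249.900)| = 325.593 km/h.

325.6 km/h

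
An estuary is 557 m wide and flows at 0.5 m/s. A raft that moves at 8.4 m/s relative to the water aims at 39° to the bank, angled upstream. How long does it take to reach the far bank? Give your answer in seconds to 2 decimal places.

105.37 s

The component of the raft's velocity perpendicular to the bank is 8.4 × sin 39° = 5.286 m/s.
The flow acts along the bank and has no component across it.
Time = 557 / 5.286 = 105.367 s.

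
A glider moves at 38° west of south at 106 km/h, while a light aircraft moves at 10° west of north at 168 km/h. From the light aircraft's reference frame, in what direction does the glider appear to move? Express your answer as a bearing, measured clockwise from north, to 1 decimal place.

188.2°

Taking east as x and north as y: glider velocity = (-65.260, -83.529) km/h; light aircraft velocity = (-29.173, 165.448) km/h.
Velocity of glider relative to light aircraft = (-65.260, -83.529) − (-29.173, 165.448) = (-36.087, -248.977) km/h.
Bearing = atan2(-36.09, -248.98) = 188.25° clockwise from north.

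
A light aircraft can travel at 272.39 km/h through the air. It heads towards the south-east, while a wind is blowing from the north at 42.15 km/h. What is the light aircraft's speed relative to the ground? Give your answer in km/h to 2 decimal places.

Taking east as x and north as y: velocity relative to the air = (192.609, -192.609) km/h; the air relative to ground = (0.000, -42.150) km/h.
Velocity relative to ground = (192.609, -192.609) + (0.000, -42.150) = (192.609, -234.759) km/h.
Speed = |(192.609, -234.759)| = 303.661 km/h.

303.66 km/h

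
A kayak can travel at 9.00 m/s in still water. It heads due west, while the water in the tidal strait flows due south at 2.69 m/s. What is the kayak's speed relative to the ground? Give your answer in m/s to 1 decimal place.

Taking east as x and north as y: velocity relative to the water = (-9.000, 0.000) m/s; the water relative to ground = (0.000, -2.690) m/s.
Velocity relative to ground = (-9.000, 0.000) + (0.000, -2.690) = (-9.000, -2.690) m/s.
Speed = |(-9.000, -2.690)| = 9.393 m/s.

9.4 m/s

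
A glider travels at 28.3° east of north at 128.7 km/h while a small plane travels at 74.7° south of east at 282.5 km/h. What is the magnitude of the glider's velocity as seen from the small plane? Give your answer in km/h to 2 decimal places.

Taking east as x and north as y: glider velocity = (61.015, 113.317) km/h; small plane velocity = (74.544, -272.487) km/h.
Velocity of glider relative to small plane = (61.015, 113.317) − (74.544, -272.487) = (-13.529, 385.805) km/h.
Magnitude = |(-13.529, 385.805)| = 386.042 km/h.

386.04 km/h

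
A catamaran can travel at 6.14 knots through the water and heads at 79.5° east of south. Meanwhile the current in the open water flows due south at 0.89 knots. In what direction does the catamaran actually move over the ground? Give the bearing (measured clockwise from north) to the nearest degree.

108°

Taking east as x and north as y: velocity relative to the water = (6.037, -1.119) knots; the water relative to ground = (0.000, -0.890) knots.
Velocity relative to ground = (6.037, -1.119) + (0.000, -0.890) = (6.037, -2.009) knots.
Bearing = atan2(6.04, -2.01) = 108.41° clockwise from north.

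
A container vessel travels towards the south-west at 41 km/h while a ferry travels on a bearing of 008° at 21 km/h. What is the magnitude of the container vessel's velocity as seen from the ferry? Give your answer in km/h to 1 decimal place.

59.1 km/h

Taking east as x and north as y: container vessel velocity = (-28.991, -28.991) km/h; ferry velocity = (2.923, 20.796) km/h.
Velocity of container vessel relative to ferry = (-28.991, -28.991) − (2.923, 20.796) = (-31.914, -49.787) km/h.
Magnitude = |(-31.914, -49.787)| = 59.138 km/h.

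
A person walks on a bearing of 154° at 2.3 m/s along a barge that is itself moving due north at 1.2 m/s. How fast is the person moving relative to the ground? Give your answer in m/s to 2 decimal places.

1.33 m/s

Taking east as x and north as y: barge velocity = (0.000, 1.200) m/s; person velocity relative to barge = (1.008, -2.067) m/s.
Velocity relative to ground = (0.000, 1.200) + (1.008, -2.067) = (1.008, -0.867) m/s.
Speed = |(1.008, -0.867)| = 1.330 m/s.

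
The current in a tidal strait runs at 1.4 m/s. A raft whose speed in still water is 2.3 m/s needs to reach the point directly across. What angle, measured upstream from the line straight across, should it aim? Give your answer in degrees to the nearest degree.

To cancel the current, the upstream component of the raft's velocity must equal the flow: 2.3 sin θ = 1.4.
sin θ = 1.4 / 2.3 = 0.6087.
θ = arcsin(0.6087) = 37.495°.

37°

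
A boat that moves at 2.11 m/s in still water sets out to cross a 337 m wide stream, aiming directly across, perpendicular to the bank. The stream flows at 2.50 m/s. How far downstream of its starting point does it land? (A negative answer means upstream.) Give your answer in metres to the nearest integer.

Perpendicular speed = 2.110 m/s; crossing time = 337 / 2.110 = 159.716 s.
Net downstream speed = 2.500 m/s.
Drift = 2.500 × 159.716 = 399.289 m (downstream).

399 m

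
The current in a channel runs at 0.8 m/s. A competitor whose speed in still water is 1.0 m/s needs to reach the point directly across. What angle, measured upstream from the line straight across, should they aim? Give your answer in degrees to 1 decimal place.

To cancel the current, the upstream component of the competitor's velocity must equal the flow: 1.0 sin θ = 0.8.
sin θ = 0.8 / 1.0 = 0.8000.
θ = arcsin(0.8000) = 53.130°.

53.1°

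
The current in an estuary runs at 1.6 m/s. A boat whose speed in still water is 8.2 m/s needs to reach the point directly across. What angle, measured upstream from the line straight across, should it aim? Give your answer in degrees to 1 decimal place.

To cancel the current, the upstream component of the boat's velocity must equal the flow: 8.2 sin θ = 1.6.
sin θ = 1.6 / 8.2 = 0.1951.
θ = arcsin(0.1951) = 11.252°.

11.3°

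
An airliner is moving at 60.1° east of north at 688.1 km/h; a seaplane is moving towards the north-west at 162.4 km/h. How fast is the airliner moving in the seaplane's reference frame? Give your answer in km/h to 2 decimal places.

747.05 km/h

Taking east as x and north as y: airliner velocity = (596.512, 343.009) km/h; seaplane velocity = (-114.834, 114.834) km/h.
Velocity of airliner relative to seaplane = (596.512, 343.009) − (-114.834, 114.834) = (711.346, 228.175) km/h.
Magnitude = |(711.346, 228.175)| = 747.045 km/h.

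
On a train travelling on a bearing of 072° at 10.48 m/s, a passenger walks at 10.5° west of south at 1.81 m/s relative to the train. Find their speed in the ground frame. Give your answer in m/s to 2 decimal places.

Taking east as x and north as y: train velocity = (9.967, 3.238) m/s; passenger velocity relative to train = (-0.330, -1.780) m/s.
Velocity relative to ground = (9.967, 3.238) + (-0.330, -1.780) = (9.637, 1.459) m/s.
Speed = |(9.637, 1.459)| = 9.747 m/s.

9.75 m/s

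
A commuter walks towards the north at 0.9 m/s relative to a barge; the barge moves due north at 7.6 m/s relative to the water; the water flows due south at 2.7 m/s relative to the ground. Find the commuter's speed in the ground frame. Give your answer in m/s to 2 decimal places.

In east/north components (m/s): commuter relative to barge = (0.000, 0.900); barge relative to water = (0.000, 7.600); water relative to ground = (0.000, -2.700).
Sum = (0.000, 5.800) m/s.
Speed = |(0.000, 5.800)| = 5.800 m/s.

5.80 m/s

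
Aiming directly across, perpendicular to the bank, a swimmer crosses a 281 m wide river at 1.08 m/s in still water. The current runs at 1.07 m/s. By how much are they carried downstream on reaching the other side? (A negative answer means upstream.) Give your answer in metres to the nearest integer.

278 m

Perpendicular speed = 1.080 m/s; crossing time = 281 / 1.080 = 260.185 s.
Net downstream speed = 1.070 m/s.
Drift = 1.070 × 260.185 = 278.398 m (downstream).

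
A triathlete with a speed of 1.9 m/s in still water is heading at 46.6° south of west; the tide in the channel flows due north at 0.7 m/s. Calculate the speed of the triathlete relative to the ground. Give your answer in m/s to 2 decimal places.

Taking east as x and north as y: velocity relative to the water = (-1.305, -1.380) m/s; the water relative to ground = (0.000, 0.700) m/s.
Velocity relative to ground = (-1.305, -1.380) + (0.000, 0.700) = (-1.305, -0.680) m/s.
Speed = |(-1.305, -0.680)| = 1.472 m/s.

1.47 m/s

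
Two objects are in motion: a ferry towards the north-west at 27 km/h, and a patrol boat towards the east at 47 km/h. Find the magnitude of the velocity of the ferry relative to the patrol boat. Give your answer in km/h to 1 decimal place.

68.8 km/h

Taking east as x and north as y: ferry velocity = (-19.092, 19.092) km/h; patrol boat velocity = (47.000, 0.000) km/h.
Velocity of ferry relative to patrol boat = (-19.092, 19.092) − (47.000, 0.000) = (-66.092, 19.092) km/h.
Magnitude = |(-66.092, 19.092)| = 68.794 km/h.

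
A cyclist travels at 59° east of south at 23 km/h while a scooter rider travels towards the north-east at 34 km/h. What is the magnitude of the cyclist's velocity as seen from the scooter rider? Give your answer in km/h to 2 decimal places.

Taking east as x and north as y: cyclist velocity = (19.715, -11.846) km/h; scooter rider velocity = (24.042, 24.042) km/h.
Velocity of cyclist relative to scooter rider = (19.715, -11.846) − (24.042, 24.042) = (-4.327, -35.888) km/h.
Magnitude = |(-4.327, -35.888)| = 36.147 km/h.

36.15 km/h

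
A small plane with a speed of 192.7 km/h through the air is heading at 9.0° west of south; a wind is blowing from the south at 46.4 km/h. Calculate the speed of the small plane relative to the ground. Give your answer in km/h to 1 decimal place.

147.1 km/h

Taking east as x and north as y: velocity relative to the air = (-30.145, -190.328) km/h; the air relative to ground = (0.000, 46.400) km/h.
Velocity relative to ground = (-30.145, -190.328) + (0.000, 46.400) = (-30.145, -143.928) km/h.
Speed = |(-30.145, -143.928)| = 147.051 km/h.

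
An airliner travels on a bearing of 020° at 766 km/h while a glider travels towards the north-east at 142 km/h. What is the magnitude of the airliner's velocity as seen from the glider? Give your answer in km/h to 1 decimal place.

Taking east as x and north as y: airliner velocity = (261.987, 719.805) km/h; glider velocity = (100.409, 100.409) km/h.
Velocity of airliner relative to glider = (261.987, 719.805) − (100.409, 100.409) = (161.578, 619.395) km/h.
Magnitude = |(161.578, 619.395)| = 640.124 km/h.

640.1 km/h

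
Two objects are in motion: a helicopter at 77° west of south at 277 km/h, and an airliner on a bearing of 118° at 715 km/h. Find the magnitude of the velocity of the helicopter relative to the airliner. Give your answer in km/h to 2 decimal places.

Taking east as x and north as y: helicopter velocity = (-269.901, -62.311) km/h; airliner velocity = (631.308, -335.672) km/h.
Velocity of helicopter relative to airliner = (-269.901, -62.311) − (631.308, -335.672) = (-901.208, 273.361) km/h.
Magnitude = |(-901.208, 273.361)| = 941.755 km/h.

941.75 km/h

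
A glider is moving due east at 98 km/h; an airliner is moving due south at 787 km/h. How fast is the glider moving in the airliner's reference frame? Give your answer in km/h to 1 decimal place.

Taking east as x and north as y: glider velocity = (98.000, 0.000) km/h; airliner velocity = (0.000, -787.000) km/h.
Velocity of glider relative to airliner = (98.000, 0.000) − (0.000, -787.000) = (98.000, 787.000) km/h.
Magnitude = |(98.000, 787.000)| = 793.078 km/h.

793.1 km/h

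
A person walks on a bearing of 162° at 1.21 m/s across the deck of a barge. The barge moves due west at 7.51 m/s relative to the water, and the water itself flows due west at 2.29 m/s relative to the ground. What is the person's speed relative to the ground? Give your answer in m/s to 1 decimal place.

In east/north components (m/s): person relative to barge = (0.374, -1.151); barge relative to water = (-7.510, 0.000); water relative to ground = (-2.290, 0.000).
Sum = (-9.426, -1.151) m/s.
Speed = |(-9.426, -1.151)| = 9.496 m/s.

9.5 m/s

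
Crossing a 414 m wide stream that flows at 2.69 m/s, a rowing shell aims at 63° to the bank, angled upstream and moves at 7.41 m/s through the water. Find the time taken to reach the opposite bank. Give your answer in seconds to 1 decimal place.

The component of the rowing shell's velocity perpendicular to the bank is 7.41 × sin 63° = 6.602 m/s.
The flow acts along the bank and has no component across it.
Time = 414 / 6.602 = 62.705 s.

62.7 s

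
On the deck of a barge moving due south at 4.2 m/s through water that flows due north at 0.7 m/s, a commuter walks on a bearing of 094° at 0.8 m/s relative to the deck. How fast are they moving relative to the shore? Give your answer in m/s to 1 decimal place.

In east/north components (m/s): commuter relative to barge = (0.798, -0.056); barge relative to water = (0.000, -4.200); water relative to ground = (0.000, 0.700).
Sum = (0.798, -3.556) m/s.
Speed = |(0.798, -3.556)| = 3.644 m/s.

3.6 m/s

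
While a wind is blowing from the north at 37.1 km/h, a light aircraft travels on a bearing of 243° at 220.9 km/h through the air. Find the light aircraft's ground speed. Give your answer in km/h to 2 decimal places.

240.03 km/h

Taking east as x and north as y: velocity relative to the air = (-196.823, -100.287) km/h; the air relative to ground = (0.000, -37.100) km/h.
Velocity relative to ground = (-196.823, -100.287) + (0.000, -37.100) = (-196.823, -137.387) km/h.
Speed = |(-196.823, -137.387)| = 240.030 km/h.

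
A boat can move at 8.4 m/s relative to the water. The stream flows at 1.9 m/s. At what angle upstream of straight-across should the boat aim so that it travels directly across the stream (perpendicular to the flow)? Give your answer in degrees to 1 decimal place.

13.1°

To cancel the current, the upstream component of the boat's velocity must equal the flow: 8.4 sin θ = 1.9.
sin θ = 1.9 / 8.4 = 0.2262.
θ = arcsin(0.2262) = 13.073°.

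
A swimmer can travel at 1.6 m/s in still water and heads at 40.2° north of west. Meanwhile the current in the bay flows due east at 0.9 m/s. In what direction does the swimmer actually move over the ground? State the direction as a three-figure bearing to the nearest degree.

343°

Taking east as x and north as y: velocity relative to the water = (-1.222, 1.033) m/s; the water relative to ground = (0.900, 0.000) m/s.
Velocity relative to ground = (-1.222, 1.033) + (0.900, 0.000) = (-0.322, 1.033) m/s.
Bearing = atan2(-0.32, 1.03) = 342.68° clockwise from north.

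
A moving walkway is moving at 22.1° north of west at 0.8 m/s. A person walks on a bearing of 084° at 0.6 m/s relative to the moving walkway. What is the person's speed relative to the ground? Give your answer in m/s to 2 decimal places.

Taking east as x and north as y: moving walkway velocity = (-0.741, 0.301) m/s; person velocity relative to moving walkway = (0.597, 0.063) m/s.
Velocity relative to ground = (-0.741, 0.301) + (0.597, 0.063) = (-0.145, 0.364) m/s.
Speed = |(-0.145, 0.364)| = 0.391 m/s.

0.39 m/s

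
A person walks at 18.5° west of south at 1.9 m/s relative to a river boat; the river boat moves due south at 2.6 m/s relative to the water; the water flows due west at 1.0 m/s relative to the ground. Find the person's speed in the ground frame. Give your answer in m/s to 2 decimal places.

4.68 m/s

In east/north components (m/s): person relative to river boat = (-0.603, -1.802); river boat relative to water = (0.000, -2.600); water relative to ground = (-1.000, 0.000).
Sum = (-1.603, -4.402) m/s.
Speed = |(-1.603, -4.402)| = 4.685 m/s.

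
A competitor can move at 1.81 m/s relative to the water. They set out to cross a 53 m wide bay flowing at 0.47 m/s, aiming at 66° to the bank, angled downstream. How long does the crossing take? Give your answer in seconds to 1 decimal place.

The component of the competitor's velocity perpendicular to the bank is 1.81 × sin 66° = 1.654 m/s.
The current is parallel to the bank, so it does not affect the crossing time.
Time = 53 / 1.654 = 32.053 s.

32.1 s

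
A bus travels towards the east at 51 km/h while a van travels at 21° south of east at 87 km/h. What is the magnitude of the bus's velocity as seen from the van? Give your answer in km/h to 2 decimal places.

Taking east as x and north as y: bus velocity = (51.000, 0.000) km/h; van velocity = (81.221, -31.178) km/h.
Velocity of bus relative to van = (51.000, 0.000) − (81.221, -31.178) = (-30.221, 31.178) km/h.
Magnitude = |(-30.221, 31.178)| = 43.421 km/h.

43.42 km/h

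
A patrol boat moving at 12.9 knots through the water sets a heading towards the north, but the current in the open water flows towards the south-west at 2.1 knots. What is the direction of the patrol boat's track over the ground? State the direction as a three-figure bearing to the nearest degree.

Taking east as x and north as y: velocity relative to the water = (0.000, 12.900) knots; the water relative to ground = (-1.485, -1.485) knots.
Velocity relative to ground = (0.000, 12.900) + (-1.485, -1.485) = (-1.485, 11.415) knots.
Bearing = atan2(-1.48, 11.42) = 352.59° clockwise from north.

353°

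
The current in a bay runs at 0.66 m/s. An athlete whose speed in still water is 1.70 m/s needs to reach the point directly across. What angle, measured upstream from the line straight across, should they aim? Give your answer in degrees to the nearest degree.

23°

To cancel the current, the upstream component of the athlete's velocity must equal the flow: 1.70 sin θ = 0.66.
sin θ = 0.66 / 1.70 = 0.3882.
θ = arcsin(0.3882) = 22.845°.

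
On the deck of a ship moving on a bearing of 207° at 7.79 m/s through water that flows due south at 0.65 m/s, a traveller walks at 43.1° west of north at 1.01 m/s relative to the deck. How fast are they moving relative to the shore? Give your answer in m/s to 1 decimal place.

In east/north components (m/s): traveller relative to ship = (-0.690, 0.737); ship relative to water = (-3.537, -6.941); water relative to ground = (0.000, -0.650).
Sum = (-4.227, -6.853) m/s.
Speed = |(-4.227, -6.853)| = 8.052 m/s.

8.1 m/s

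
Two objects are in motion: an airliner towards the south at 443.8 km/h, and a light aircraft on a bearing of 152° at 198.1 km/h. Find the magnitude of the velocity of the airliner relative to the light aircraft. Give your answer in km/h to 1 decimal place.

Taking east as x and north as y: airliner velocity = (0.000, -443.800) km/h; light aircraft velocity = (93.002, -174.912) km/h.
Velocity of airliner relative to light aircraft = (0.000, -443.800) − (93.002, -174.912) = (-93.002, -268.888) km/h.
Magnitude = |(-93.002, -268.888)| = 284.518 km/h.

284.5 km/h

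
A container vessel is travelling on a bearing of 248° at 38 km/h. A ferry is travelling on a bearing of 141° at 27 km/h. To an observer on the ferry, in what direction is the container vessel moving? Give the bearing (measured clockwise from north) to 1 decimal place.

277.4°

Taking east as x and north as y: container vessel velocity = (-35.233, -14.235) km/h; ferry velocity = (16.992, -20.983) km/h.
Velocity of container vessel relative to ferry = (-35.233, -14.235) − (16.992, -20.983) = (-52.225, 6.748) km/h.
Bearing = atan2(-52.22, 6.75) = 277.36° clockwise from north.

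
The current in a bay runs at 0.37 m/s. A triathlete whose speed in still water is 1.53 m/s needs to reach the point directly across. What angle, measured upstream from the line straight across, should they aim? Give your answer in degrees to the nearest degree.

14°

To cancel the current, the upstream component of the triathlete's velocity must equal the flow: 1.53 sin θ = 0.37.
sin θ = 0.37 / 1.53 = 0.2418.
θ = arcsin(0.2418) = 13.995°.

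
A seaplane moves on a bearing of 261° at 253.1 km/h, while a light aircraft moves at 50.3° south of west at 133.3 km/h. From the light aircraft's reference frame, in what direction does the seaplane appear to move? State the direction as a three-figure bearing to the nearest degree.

Taking east as x and north as y: seaplane velocity = (-249.984, -39.594) km/h; light aircraft velocity = (-85.148, -102.561) km/h.
Velocity of seaplane relative to light aircraft = (-249.984, -39.594) − (-85.148, -102.561) = (-164.836, 62.967) km/h.
Bearing = atan2(-164.84, 62.97) = 290.91° clockwise from north.

291°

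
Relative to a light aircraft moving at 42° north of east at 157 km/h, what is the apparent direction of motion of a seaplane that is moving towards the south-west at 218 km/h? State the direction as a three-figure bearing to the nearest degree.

226°

Taking east as x and north as y: seaplane velocity = (-154.149, -154.149) km/h; light aircraft velocity = (116.674, 105.054) km/h.
Velocity of seaplane relative to light aircraft = (-154.149, -154.149) − (116.674, 105.054) = (-270.823, -259.203) km/h.
Bearing = atan2(-270.82, -259.20) = 226.26° clockwise from north.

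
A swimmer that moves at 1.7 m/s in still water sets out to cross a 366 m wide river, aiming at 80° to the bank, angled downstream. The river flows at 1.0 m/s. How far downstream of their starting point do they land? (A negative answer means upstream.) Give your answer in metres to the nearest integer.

Perpendicular speed = 1.674 m/s; crossing time = 366 / 1.674 = 218.615 s.
Net downstream speed = 1.295 m/s.
Drift = 1.295 × 218.615 = 283.151 m (downstream).

283 m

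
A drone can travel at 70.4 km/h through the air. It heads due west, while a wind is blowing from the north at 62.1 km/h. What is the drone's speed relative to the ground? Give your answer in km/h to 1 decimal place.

Taking east as x and north as y: velocity relative to the air = (-70.400, 0.000) km/h; the air relative to ground = (0.000, -62.100) km/h.
Velocity relative to ground = (-70.400, 0.000) + (0.000, -62.100) = (-70.400, -62.100) km/h.
Speed = |(-70.400, -62.100)| = 93.875 km/h.

93.9 km/h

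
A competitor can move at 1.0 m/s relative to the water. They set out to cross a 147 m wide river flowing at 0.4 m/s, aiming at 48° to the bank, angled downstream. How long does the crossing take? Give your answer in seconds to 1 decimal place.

The component of the competitor's velocity perpendicular to the bank is 1.0 × sin 48° = 0.743 m/s.
Only the cross-stream component determines the crossing time; the current contributes nothing perpendicular to the bank.
Time = 147 / 0.743 = 197.808 s.

197.8 s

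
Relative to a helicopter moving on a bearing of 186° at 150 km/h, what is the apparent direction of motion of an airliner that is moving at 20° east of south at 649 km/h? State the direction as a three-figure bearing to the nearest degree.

153°

Taking east as x and north as y: airliner velocity = (221.971, -609.861) km/h; helicopter velocity = (-15.679, -149.178) km/h.
Velocity of airliner relative to helicopter = (221.971, -609.861) − (-15.679, -149.178) = (237.650, -460.682) km/h.
Bearing = atan2(237.65, -460.68) = 152.71° clockwise from north.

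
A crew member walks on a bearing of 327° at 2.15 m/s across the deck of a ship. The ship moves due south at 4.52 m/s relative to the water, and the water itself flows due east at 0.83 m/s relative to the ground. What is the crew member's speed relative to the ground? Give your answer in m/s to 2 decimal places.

2.74 m/s

In east/north components (m/s): crew member relative to ship = (-1.171, 1.803); ship relative to water = (0.000, -4.520); water relative to ground = (0.830, 0.000).
Sum = (-0.341, -2.717) m/s.
Speed = |(-0.341, -2.717)| = 2.738 m/s.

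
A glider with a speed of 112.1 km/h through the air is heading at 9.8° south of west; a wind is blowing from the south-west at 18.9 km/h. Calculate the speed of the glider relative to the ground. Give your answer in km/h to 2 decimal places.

Taking east as x and north as y: velocity relative to the air = (-110.464, -19.080) km/h; the air relative to ground = (13.364, 13.364) km/h.
Velocity relative to ground = (-110.464, -19.080) + (13.364, 13.364) = (-97.100, -5.716) km/h.
Speed = |(-97.100, -5.716)| = 97.268 km/h.

97.27 km/h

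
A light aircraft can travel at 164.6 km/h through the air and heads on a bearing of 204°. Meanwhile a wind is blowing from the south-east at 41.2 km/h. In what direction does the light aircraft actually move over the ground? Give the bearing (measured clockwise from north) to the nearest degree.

Taking east as x and north as y: velocity relative to the air = (-66.949, -150.370) km/h; the air relative to ground = (-29.133, 29.133) km/h.
Velocity relative to ground = (-66.949, -150.370) + (-29.133, 29.133) = (-96.082, -121.237) km/h.
Bearing = atan2(-96.08, -121.24) = 218.40° clockwise from north.

218°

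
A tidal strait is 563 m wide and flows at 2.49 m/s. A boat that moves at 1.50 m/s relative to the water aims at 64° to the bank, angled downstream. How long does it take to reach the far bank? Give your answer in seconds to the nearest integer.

The component of the boat's velocity perpendicular to the bank is 1.50 × sin 64° = 1.348 m/s.
The flow acts along the bank and has no component across it.
Time = 563 / 1.348 = 417.597 s.

418 s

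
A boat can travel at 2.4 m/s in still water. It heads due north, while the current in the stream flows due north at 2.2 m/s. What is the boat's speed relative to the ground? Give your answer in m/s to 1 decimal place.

4.6 m/s

Taking east as x and north as y: velocity relative to the water = (0.000, 2.400) m/s; the water relative to ground = (0.000, 2.200) m/s.
Velocity relative to ground = (0.000, 2.400) + (0.000, 2.200) = (0.000, 4.600) m/s.
Speed = |(0.000, 4.600)| = 4.600 m/s.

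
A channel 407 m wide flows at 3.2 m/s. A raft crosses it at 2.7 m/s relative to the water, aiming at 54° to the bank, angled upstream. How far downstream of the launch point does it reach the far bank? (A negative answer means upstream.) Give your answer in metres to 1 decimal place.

Perpendicular speed = 2.184 m/s; crossing time = 407 / 2.184 = 186.326 s.
Net downstream speed = 1.613 m/s.
Drift = 1.613 × 186.326 = 300.540 m (downstream).

300.5 m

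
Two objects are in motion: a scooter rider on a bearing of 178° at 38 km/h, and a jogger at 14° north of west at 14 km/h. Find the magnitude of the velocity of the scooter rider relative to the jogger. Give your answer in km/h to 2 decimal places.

43.97 km/h

Taking east as x and north as y: scooter rider velocity = (1.326, -37.977) km/h; jogger velocity = (-13.584, 3.387) km/h.
Velocity of scooter rider relative to jogger = (1.326, -37.977) − (-13.584, 3.387) = (14.910, -41.364) km/h.
Magnitude = |(14.910, -41.364)| = 43.969 km/h.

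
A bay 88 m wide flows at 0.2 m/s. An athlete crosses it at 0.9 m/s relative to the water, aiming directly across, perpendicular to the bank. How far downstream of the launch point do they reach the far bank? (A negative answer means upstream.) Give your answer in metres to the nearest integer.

Perpendicular speed = 0.900 m/s; crossing time = 88 / 0.900 = 97.778 s.
Net downstream speed = 0.200 m/s.
Drift = 0.200 × 97.778 = 19.556 m (downstream).

20 m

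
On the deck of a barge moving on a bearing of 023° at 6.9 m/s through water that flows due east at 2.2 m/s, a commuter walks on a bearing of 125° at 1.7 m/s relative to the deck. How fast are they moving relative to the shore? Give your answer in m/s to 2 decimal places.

8.27 m/s

In east/north components (m/s): commuter relative to barge = (1.393, -0.975); barge relative to water = (2.696, 6.351); water relative to ground = (2.200, 0.000).
Sum = (6.289, 5.376) m/s.
Speed = |(6.289, 5.376)| = 8.274 m/s.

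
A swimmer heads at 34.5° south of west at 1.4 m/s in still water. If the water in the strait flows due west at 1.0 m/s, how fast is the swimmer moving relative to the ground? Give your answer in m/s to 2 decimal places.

2.30 m/s

Taking east as x and north as y: velocity relative to the water = (-1.154, -0.793) m/s; the water relative to ground = (-1.000, 0.000) m/s.
Velocity relative to ground = (-1.154, -0.793) + (-1.000, 0.000) = (-2.154, -0.793) m/s.
Speed = |(-2.154, -0.793)| = 2.295 m/s.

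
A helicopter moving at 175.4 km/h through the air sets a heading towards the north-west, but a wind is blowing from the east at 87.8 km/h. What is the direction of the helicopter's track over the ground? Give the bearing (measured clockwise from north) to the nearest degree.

Taking east as x and north as y: velocity relative to the air = (-124.027, 124.027) km/h; the air relative to ground = (-87.800, 0.000) km/h.
Velocity relative to ground = (-124.027, 124.027) + (-87.800, 0.000) = (-211.827, 124.027) km/h.
Bearing = atan2(-211.83, 124.03) = 300.35° clockwise from north.

300°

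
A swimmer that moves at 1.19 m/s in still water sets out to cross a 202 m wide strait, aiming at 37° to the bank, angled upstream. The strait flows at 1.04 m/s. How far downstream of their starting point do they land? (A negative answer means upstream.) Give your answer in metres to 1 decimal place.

Perpendicular speed = 0.716 m/s; crossing time = 202 / 0.716 = 282.060 s.
Net downstream speed = 0.090 m/s.
Drift = 0.090 × 282.060 = 25.279 m (downstream).

25.3 m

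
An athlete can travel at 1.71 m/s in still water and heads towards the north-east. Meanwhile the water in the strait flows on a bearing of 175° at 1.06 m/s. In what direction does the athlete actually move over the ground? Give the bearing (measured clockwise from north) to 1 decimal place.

083.3°

Taking east as x and north as y: velocity relative to the water = (1.209, 1.209) m/s; the water relative to ground = (0.092, -1.056) m/s.
Velocity relative to ground = (1.209, 1.209) + (0.092, -1.056) = (1.302, 0.153) m/s.
Bearing = atan2(1.30, 0.15) = 83.29° clockwise from north.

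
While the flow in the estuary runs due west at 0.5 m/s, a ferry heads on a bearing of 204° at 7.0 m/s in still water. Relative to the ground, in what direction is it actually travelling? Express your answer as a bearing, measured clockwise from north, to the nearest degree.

208°

Taking east as x and north as y: velocity relative to the water = (-2.847, -6.395) m/s; the water relative to ground = (-0.500, 0.000) m/s.
Velocity relative to ground = (-2.847, -6.395) + (-0.500, 0.000) = (-3.347, -6.395) m/s.
Bearing = atan2(-3.35, -6.39) = 207.63° clockwise from north.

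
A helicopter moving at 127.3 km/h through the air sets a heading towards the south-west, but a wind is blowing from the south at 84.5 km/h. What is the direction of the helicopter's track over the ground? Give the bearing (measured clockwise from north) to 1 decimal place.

266.5°

Taking east as x and north as y: velocity relative to the air = (-90.015, -90.015) km/h; the air relative to ground = (0.000, 84.500) km/h.
Velocity relative to ground = (-90.015, -90.015) + (0.000, 84.500) = (-90.015, -5.515) km/h.
Bearing = atan2(-90.01, -5.51) = 266.49° clockwise from north.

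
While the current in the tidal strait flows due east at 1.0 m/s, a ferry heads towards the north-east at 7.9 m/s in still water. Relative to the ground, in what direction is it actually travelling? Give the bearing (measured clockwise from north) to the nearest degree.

050°

Taking east as x and north as y: velocity relative to the water = (5.586, 5.586) m/s; the water relative to ground = (1.000, 0.000) m/s.
Velocity relative to ground = (5.586, 5.586) + (1.000, 0.000) = (6.586, 5.586) m/s.
Bearing = atan2(6.59, 5.59) = 49.70° clockwise from north.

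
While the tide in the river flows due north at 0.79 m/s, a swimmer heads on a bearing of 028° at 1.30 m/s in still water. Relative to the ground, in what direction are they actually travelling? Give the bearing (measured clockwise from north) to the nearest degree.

Taking east as x and north as y: velocity relative to the water = (0.610, 1.148) m/s; the water relative to ground = (0.000, 0.790) m/s.
Velocity relative to ground = (0.610, 1.148) + (0.000, 0.790) = (0.610, 1.938) m/s.
Bearing = atan2(0.61, 1.94) = 17.48° clockwise from north.

017°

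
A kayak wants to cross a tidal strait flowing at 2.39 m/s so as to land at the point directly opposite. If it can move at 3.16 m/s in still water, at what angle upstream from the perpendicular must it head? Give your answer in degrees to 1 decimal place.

49.1°

To cancel the current, the upstream component of the kayak's velocity must equal the flow: 3.16 sin θ = 2.39.
sin θ = 2.39 / 3.16 = 0.7563.
θ = arcsin(0.7563) = 49.142°.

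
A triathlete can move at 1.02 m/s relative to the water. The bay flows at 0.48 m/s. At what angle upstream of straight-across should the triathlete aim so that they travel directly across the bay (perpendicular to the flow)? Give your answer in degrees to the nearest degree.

To cancel the current, the upstream component of the triathlete's velocity must equal the flow: 1.02 sin θ = 0.48.
sin θ = 0.48 / 1.02 = 0.4706.
θ = arcsin(0.4706) = 28.072°.

28°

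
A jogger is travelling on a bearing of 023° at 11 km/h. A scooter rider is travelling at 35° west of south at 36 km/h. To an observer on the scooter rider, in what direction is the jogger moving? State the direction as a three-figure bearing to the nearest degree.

032°

Taking east as x and north as y: jogger velocity = (4.298, 10.126) km/h; scooter rider velocity = (-20.649, -29.489) km/h.
Velocity of jogger relative to scooter rider = (4.298, 10.126) − (-20.649, -29.489) = (24.947, 39.615) km/h.
Bearing = atan2(24.95, 39.62) = 32.20° clockwise from north.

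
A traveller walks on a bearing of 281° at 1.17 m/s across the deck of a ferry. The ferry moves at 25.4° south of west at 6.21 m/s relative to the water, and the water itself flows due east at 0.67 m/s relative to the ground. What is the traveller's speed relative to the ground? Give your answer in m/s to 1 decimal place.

In east/north components (m/s): traveller relative to ferry = (-1.149, 0.223); ferry relative to water = (-5.610, -2.664); water relative to ground = (0.670, 0.000).
Sum = (-6.088, -2.440) m/s.
Speed = |(-6.088, -2.440)| = 6.559 m/s.

6.6 m/s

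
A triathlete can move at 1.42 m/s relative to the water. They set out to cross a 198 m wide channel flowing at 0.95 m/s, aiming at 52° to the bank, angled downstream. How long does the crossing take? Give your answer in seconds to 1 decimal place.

The component of the triathlete's velocity perpendicular to the bank is 1.42 × sin 52° = 1.119 m/s.
The current is parallel to the bank, so it does not affect the crossing time.
Time = 198 / 1.119 = 176.948 s.

176.9 s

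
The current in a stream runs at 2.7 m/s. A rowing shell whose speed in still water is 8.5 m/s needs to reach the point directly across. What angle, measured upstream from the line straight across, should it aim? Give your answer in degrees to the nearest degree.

To cancel the current, the upstream component of the rowing shell's velocity must equal the flow: 8.5 sin θ = 2.7.
sin θ = 2.7 / 8.5 = 0.3176.
θ = arcsin(0.3176) = 18.521°.

19°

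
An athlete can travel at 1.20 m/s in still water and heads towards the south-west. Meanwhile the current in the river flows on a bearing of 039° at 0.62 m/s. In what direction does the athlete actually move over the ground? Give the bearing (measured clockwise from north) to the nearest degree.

Taking east as x and north as y: velocity relative to the water = (-0.849, -0.849) m/s; the water relative to ground = (0.390, 0.482) m/s.
Velocity relative to ground = (-0.849, -0.849) + (0.390, 0.482) = (-0.458, -0.367) m/s.
Bearing = atan2(-0.46, -0.37) = 231.34° clockwise from north.

231°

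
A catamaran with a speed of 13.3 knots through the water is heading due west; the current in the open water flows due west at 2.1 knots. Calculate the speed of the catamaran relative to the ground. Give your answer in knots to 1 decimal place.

Taking east as x and north as y: velocity relative to the water = (-13.300, 0.000) knots; the water relative to ground = (-2.100, 0.000) knots.
Velocity relative to ground = (-13.300, 0.000) + (-2.100, 0.000) = (-15.400, 0.000) knots.
Speed = |(-15.400, 0.000)| = 15.400 knots.

15.4 knots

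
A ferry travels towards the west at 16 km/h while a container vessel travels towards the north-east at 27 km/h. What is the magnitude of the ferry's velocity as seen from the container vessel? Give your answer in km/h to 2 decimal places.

39.95 km/h

Taking east as x and north as y: ferry velocity = (-16.000, 0.000) km/h; container vessel velocity = (19.092, 19.092) km/h.
Velocity of ferry relative to container vessel = (-16.000, 0.000) − (19.092, 19.092) = (-35.092, -19.092) km/h.
Magnitude = |(-35.092, -19.092)| = 39.949 km/h.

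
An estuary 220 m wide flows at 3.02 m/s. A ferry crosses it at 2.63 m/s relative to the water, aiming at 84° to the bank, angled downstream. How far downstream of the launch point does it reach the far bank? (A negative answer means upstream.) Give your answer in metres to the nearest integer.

Perpendicular speed = 2.616 m/s; crossing time = 220 / 2.616 = 84.111 s.
Net downstream speed = 3.295 m/s.
Drift = 3.295 × 84.111 = 277.138 m (downstream).

277 m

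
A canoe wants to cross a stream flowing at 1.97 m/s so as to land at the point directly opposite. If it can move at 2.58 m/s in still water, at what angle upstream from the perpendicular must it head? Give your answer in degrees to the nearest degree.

50°

To cancel the current, the upstream component of the canoe's velocity must equal the flow: 2.58 sin θ = 1.97.
sin θ = 1.97 / 2.58 = 0.7636.
θ = arcsin(0.7636) = 49.780°.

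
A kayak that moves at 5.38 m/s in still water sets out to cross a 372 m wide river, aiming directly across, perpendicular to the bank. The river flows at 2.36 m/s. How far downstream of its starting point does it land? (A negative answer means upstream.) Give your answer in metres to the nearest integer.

Perpendicular speed = 5.380 m/s; crossing time = 372 / 5.380 = 69.145 s.
Net downstream speed = 2.360 m/s.
Drift = 2.360 × 69.145 = 163.182 m (downstream).

163 m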